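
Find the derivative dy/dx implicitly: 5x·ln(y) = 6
Take d/dx of both sides. Since y is implicitly a function of x, the chain rule attaches a y' = dy/dx factor whenever we differentiate through y.

Set F(x, y) = (left side) − (right side), so the curve is F = 0. Differentiating each term of F:
  d/dx[5x·ln(y)] = 5x·y'/y + 5ln(y)
  d/dx[-6] = 0

Collecting, the y'-free part is the partial derivative in x and the y' coefficient is the partial derivative in y:
  ∂F/∂x = 5ln(y)
  ∂F/∂y = 5x/y

so d/dx[F(x, y(x))] = ∂F/∂x + (∂F/∂y)·y' = 0. Rearranging,
  dy/dx = -(∂F/∂x)/(∂F/∂y) = -(5ln(y))/(5x/y) = -y·ln(y)/x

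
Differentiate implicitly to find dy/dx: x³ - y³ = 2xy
Apply d/dx to both sides, remembering that y depends on x. Each occurrence of y therefore brings in a y' = dy/dx via the chain rule.

With F(x, y) equal to the left-hand side minus the right, differentiate F term by term:
  d/dx[x^3] = 3x^2
  d/dx[-2xy] = -2x·y' - 2y
  d/dx[-y^3] = -3y^2·y'
Adding these up, d/dx[F] = 0 becomes
  (3x^2 - 2y) + (-2x - 3y^2)·y' = 0,
so isolating y',
  dy/dx = -(3x^2 - 2y)/(-2x - 3y^2) = (3x^2 - 2y)/(2x + 3y^2)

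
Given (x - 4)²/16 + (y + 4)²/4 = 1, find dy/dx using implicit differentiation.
Apply d/dx to both sides, remembering that y depends on x. Each occurrence of y therefore brings in a y' = dy/dx via the chain rule.

With F(x, y) equal to the left-hand side minus the right, differentiate F term by term:
  d/dx[(x - 4)^2/16] = x/8 - 1/2
  d/dx[(y + 4)^2/4] = y'(y + 4)/2
  d/dx[-1] = 0
Adding these up, d/dx[F] = 0 becomes
  (x/8 - 1/2) + (y/2 + 2)·y' = 0,
so isolating y',
  dy/dx = -(x/8 - 1/2)/(y/2 + 2)
        = -((x - 4)/8)/((y + 4)/2) = (4 - x)/(4(y + 4))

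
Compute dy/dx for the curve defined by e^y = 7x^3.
Take d/dx of both sides. Since y is implicitly a function of x, the chain rule attaches a y' = dy/dx factor whenever we differentiate through y.

Set F(x, y) = (left side) − (right side), so the curve is F = 0. Differentiating each term of F:
  d/dx[-7x^3] = -21x^2
  d/dx[e^(y)] = y'·e^(y)

Collecting, the y'-free part is the partial derivative in x and the y' coefficient is the partial derivative in y:
  ∂F/∂x = -21x^2
  ∂F/∂y = e^(y)

so d/dx[F(x, y(x))] = ∂F/∂x + (∂F/∂y)·y' = 0. Rearranging,
  dy/dx = -(∂F/∂x)/(∂F/∂y) = -(-21x^2)/(e^(y)) = 21x^2e^(-y)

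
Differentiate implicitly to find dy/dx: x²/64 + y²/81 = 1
Differentiate both sides with respect to x, treating y as y(x). By the chain rule, any term containing y contributes a factor of y' = dy/dx when we differentiate it.

Move every term to one side and write the relation as F(x, y) = 0. Term by term,
  d/dx[x^2/64] = x/32
  d/dx[y^2/81] = 2y·y'/81
  d/dx[-1] = 0

The pieces without y' make up ∂F/∂x and the coefficient of y' is ∂F/∂y:
  ∂F/∂x = x/32,
  ∂F/∂y = 2y/81.

Since d/dx[F] = ∂F/∂x + (∂F/∂y)·y' = 0, solve for y':
  (∂F/∂y)·y' = -∂F/∂x
  dy/dx = -(∂F/∂x)/(∂F/∂y) = -(x/32)/(2y/81) = -81x/(64y)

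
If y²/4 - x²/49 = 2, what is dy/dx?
Differentiate the relation implicitly: treat y = y(x) and apply the chain rule, so every y-derivative picks up a y' = dy/dx factor.

With everything moved to the left-hand side, differentiate term by term:
  d/dx[-x^2/49] = -2x/49
  d/dx[y^2/4] = y·y'/2
  d/dx[-2] = 0

Separating the contributions that come from x directly and those that come through y:
  without y':      -2x/49
  multiplying y':  y/2

so (-2x/49) + (y/2)·y' = 0, and therefore
  dy/dx = -(-2x/49)/(y/2) = 4x/(49y)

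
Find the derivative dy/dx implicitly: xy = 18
Apply d/dx to both sides, remembering that y depends on x. Each occurrence of y therefore brings in a y' = dy/dx via the chain rule.

With F(x, y) equal to the left-hand side minus the right, differentiate F term by term:
  d/dx[xy] = x·y' + y
  d/dx[-18] = 0
Adding these up, d/dx[F] = 0 becomes
  (y) + (x)·y' = 0,
so isolating y',
  dy/dx = -(y)/(x) = -y/x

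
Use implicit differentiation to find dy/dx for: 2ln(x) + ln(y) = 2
Apply d/dx to both sides, remembering that y depends on x. Each occurrence of y therefore brings in a y' = dy/dx via the chain rule.

With F(x, y) equal to the left-hand side minus the right, differentiate F term by term:
  d/dx[2ln(x)] = 2/x
  d/dx[ln(y)] = y'/y
  d/dx[-2] = 0
Adding these up, d/dx[F] = 0 becomes
  (2/x) + (1/y)·y' = 0,
so isolating y',
  dy/dx = -(2/x)/(1/y) = -2y/x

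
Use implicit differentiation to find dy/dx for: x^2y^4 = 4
Apply d/dx to both sides, remembering that y depends on x. Each occurrence of y therefore brings in a y' = dy/dx via the chain rule.

With F(x, y) equal to the left-hand side minus the right, differentiate F term by term:
  d/dx[x^2y^4] = 4x^2y^3·y' + 2xy^4
  d/dx[-4] = 0
Adding these up, d/dx[F] = 0 becomes
  (2xy^4) + (4x^2y^3)·y' = 0,
so isolating y',
  dy/dx = -(2xy^4)/(4x^2y^3) = -y/(2x)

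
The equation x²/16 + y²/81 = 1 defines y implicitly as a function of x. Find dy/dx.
Apply d/dx to both sides, remembering that y depends on x. Each occurrence of y therefore brings in a y' = dy/dx via the chain rule.

With F(x, y) equal to the left-hand side minus the right, differentiate F term by term:
  d/dx[x^2/16] = x/8
  d/dx[y^2/81] = 2y·y'/81
  d/dx[-1] = 0
Adding these up, d/dx[F] = 0 becomes
  (x/8) + (2y/81)·y' = 0,
so isolating y',
  dy/dx = -(x/8)/(2y/81) = -81x/(16y)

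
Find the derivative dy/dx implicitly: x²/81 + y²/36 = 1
Apply d/dx to both sides, remembering that y depends on x. Each occurrence of y therefore brings in a y' = dy/dx via the chain rule.

With F(x, y) equal to the left-hand side minus the right, differentiate F term by term:
  d/dx[x^2/81] = 2x/81
  d/dx[y^2/36] = y·y'/18
  d/dx[-1] = 0
Adding these up, d/dx[F] = 0 becomes
  (2x/81) + (y/18)·y' = 0,
so isolating y',
  dy/dx = -(2x/81)/(y/18) = -4x/(9y)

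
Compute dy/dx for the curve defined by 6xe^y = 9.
Take d/dx of both sides. Since y is implicitly a function of x, the chain rule attaches a y' = dy/dx factor whenever we differentiate through y.

Set F(x, y) = (left side) − (right side), so the curve is F = 0. Differentiating each term of F:
  d/dx[6x·e^(y)] = 6x·y'·e^(y) + 6e^(y)
  d/dx[-9] = 0

Collecting, the y'-free part is the partial derivative in x and the y' coefficient is the partial derivative in y:
  ∂F/∂x = 6e^(y)
  ∂F/∂y = 6x·e^(y)

so d/dx[F(x, y(x))] = ∂F/∂x + (∂F/∂y)·y' = 0. Rearranging,
  dy/dx = -(∂F/∂x)/(∂F/∂y) = -(6e^(y))/(6x·e^(y)) = -1/x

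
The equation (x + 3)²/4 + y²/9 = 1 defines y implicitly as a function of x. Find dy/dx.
Take d/dx of both sides. Since y is implicitly a function of x, the chain rule attaches a y' = dy/dx factor whenever we differentiate through y.

Set F(x, y) = (left side) − (right side), so the curve is F = 0. Differentiating each term of F:
  d/dx[y^2/9] = 2y·y'/9
  d/dx[(x + 3)^2/4] = x/2 + 3/2
  d/dx[-1] = 0

Collecting, the y'-free part is the partial derivative in x and the y' coefficient is the partial derivative in y:
  ∂F/∂x = x/2 + 3/2
  ∂F/∂y = 2y/9

so d/dx[F(x, y(x))] = ∂F/∂x + (∂F/∂y)·y' = 0. Rearranging,
  dy/dx = -(∂F/∂x)/(∂F/∂y) = -(x/2 + 3/2)/(2y/9)
        = -((x + 3)/2)/(2y/9) = 9(-x - 3)/(4y)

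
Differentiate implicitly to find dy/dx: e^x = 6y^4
Differentiate the relation implicitly: treat y = y(x) and apply the chain rule, so every y-derivative picks up a y' = dy/dx factor.

With everything moved to the left-hand side, differentiate term by term:
  d/dx[-6y^4] = -24y^3·y'
  d/dx[e^(x)] = e^(x)

Separating the contributions that come from x directly and those that come through y:
  without y':      e^(x)
  multiplying y':  -24y^3

so (e^(x)) + (-24y^3)·y' = 0, and therefore
  dy/dx = -(e^(x))/(-24y^3) = e^(x)/(24y^3)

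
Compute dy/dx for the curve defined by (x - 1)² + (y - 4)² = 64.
Apply d/dx to both sides, remembering that y depends on x. Each occurrence of y therefore brings in a y' = dy/dx via the chain rule.

With F(x, y) equal to the left-hand side minus the right, differentiate F term by term:
  d/dx[(x - 1)^2] = 2x - 2
  d/dx[(y - 4)^2] = 2·y'(y - 4)
  d/dx[-64] = 0
Adding these up, d/dx[F] = 0 becomes
  (2x - 2) + (2y - 8)·y' = 0,
so isolating y',
  dy/dx = -(2x - 2)/(2y - 8) = (1 - x)/(y - 4)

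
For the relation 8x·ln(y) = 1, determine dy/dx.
Differentiate the relation implicitly: treat y = y(x) and apply the chain rule, so every y-derivative picks up a y' = dy/dx factor.

With everything moved to the left-hand side, differentiate term by term:
  d/dx[8x·ln(y)] = 8x·y'/y + 8ln(y)
  d/dx[-1] = 0

Separating the contributions that come from x directly and those that come through y:
  without y':      8ln(y)
  multiplying y':  8x/y

so (8ln(y)) + (8x/y)·y' = 0, and therefore
  dy/dx = -(8ln(y))/(8x/y) = -y·ln(y)/x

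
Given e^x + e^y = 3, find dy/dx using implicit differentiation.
Differentiate the relation implicitly: treat y = y(x) and apply the chain rule, so every y-derivative picks up a y' = dy/dx factor.

With everything moved to the left-hand side, differentiate term by term:
  d/dx[e^(x)] = e^(x)
  d/dx[e^(y)] = y'·e^(y)
  d/dx[-3] = 0

Separating the contributions that come from x directly and those that come through y:
  without y':      e^(x)
  multiplying y':  e^(y)

so (e^(x)) + (e^(y))·y' = 0, and therefore
  dy/dx = -(e^(x))/(e^(y)) = -e^(x - y)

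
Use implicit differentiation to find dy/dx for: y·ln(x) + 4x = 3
Apply d/dx to both sides, remembering that y depends on x. Each occurrence of y therefore brings in a y' = dy/dx via the chain rule.

With F(x, y) equal to the left-hand side minus the right, differentiate F term by term:
  d/dx[4x] = 4
  d/dx[y·ln(x)] = y'·ln(x) + y/x
  d/dx[-3] = 0
Adding these up, d/dx[F] = 0 becomes
  (4 + y/x) + (ln(x))·y' = 0,
so isolating y',
  dy/dx = -(4 + y/x)/(ln(x))
        = -((4x + y)/x)/(ln(x)) = (-4x - y)/(x·ln(x))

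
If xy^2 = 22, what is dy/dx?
Take d/dx of both sides. Since y is implicitly a function of x, the chain rule attaches a y' = dy/dx factor whenever we differentiate through y.

Set F(x, y) = (left side) − (right side), so the curve is F = 0. Differentiating each term of F:
  d/dx[xy^2] = 2xy·y' + y^2
  d/dx[-22] = 0

Collecting, the y'-free part is the partial derivative in x and the y' coefficient is the partial derivative in y:
  ∂F/∂x = y^2
  ∂F/∂y = 2xy

so d/dx[F(x, y(x))] = ∂F/∂x + (∂F/∂y)·y' = 0. Rearranging,
  dy/dx = -(∂F/∂x)/(∂F/∂y) = -(y^2)/(2xy) = -y/(2x)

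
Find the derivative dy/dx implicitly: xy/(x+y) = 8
Differentiate the relation implicitly: treat y = y(x) and apply the chain rule, so every y-derivative picks up a y' = dy/dx factor.

With everything moved to the left-hand side, differentiate term by term:
  d/dx[xy/(x + y)] = xy(-y' - 1)/(x + y)^2 + x·y'/(x + y) + y/(x + y)
  d/dx[-8] = 0

Separating the contributions that come from x directly and those that come through y:
  without y':      -xy/(x + y)^2 + y/(x + y)
  multiplying y':  -xy/(x + y)^2 + x/(x + y)

so (-xy/(x + y)^2 + y/(x + y)) + (-xy/(x + y)^2 + x/(x + y))·y' = 0, and therefore
  dy/dx = -(-xy/(x + y)^2 + y/(x + y))/(-xy/(x + y)^2 + x/(x + y))
        = -(y^2/(x + y)^2)/(x^2/(x + y)^2) = -y^2/x^2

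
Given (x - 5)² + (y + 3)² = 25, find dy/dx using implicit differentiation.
Differentiate both sides with respect to x, treating y as y(x). By the chain rule, any term containing y contributes a factor of y' = dy/dx when we differentiate it.

Move every term to one side and write the relation as F(x, y) = 0. Term by term,
  d/dx[(x - 5)^2] = 2x - 10
  d/dx[(y + 3)^2] = 2·y'(y + 3)
  d/dx[-25] = 0

The pieces without y' make up ∂F/∂x and the coefficient of y' is ∂F/∂y:
  ∂F/∂x = 2x - 10,
  ∂F/∂y = 2y + 6.

Since d/dx[F] = ∂F/∂x + (∂F/∂y)·y' = 0, solve for y':
  (∂F/∂y)·y' = -∂F/∂x
  dy/dx = -(∂F/∂x)/(∂F/∂y) = -(2x - 10)/(2y + 6) = (5 - x)/(y + 3)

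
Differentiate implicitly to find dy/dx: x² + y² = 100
Apply d/dx to both sides, remembering that y depends on x. Each occurrence of y therefore brings in a y' = dy/dx via the chain rule.

With F(x, y) equal to the left-hand side minus the right, differentiate F term by term:
  d/dx[x^2] = 2x
  d/dx[y^2] = 2y·y'
  d/dx[-100] = 0
Adding these up, d/dx[F] = 0 becomes
  (2x) + (2y)·y' = 0,
so isolating y',
  dy/dx = -(2x)/(2y) = -x/y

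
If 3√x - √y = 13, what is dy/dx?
Apply d/dx to both sides, remembering that y depends on x. Each occurrence of y therefore brings in a y' = dy/dx via the chain rule.

With F(x, y) equal to the left-hand side minus the right, differentiate F term by term:
  d/dx[3√(x)] = 3/(2√(x))
  d/dx[-√(y)] = -y'/(2√(y))
  d/dx[-13] = 0
Adding these up, d/dx[F] = 0 becomes
  (3/(2√(x))) + (-1/(2√(y)))·y' = 0,
so isolating y',
  dy/dx = -(3/(2√(x)))/(-1/(2√(y))) = 3√(y)/√(x)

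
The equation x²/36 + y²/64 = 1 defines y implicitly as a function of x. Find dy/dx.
Take d/dx of both sides. Since y is implicitly a function of x, the chain rule attaches a y' = dy/dx factor whenever we differentiate through y.

Set F(x, y) = (left side) − (right side), so the curve is F = 0. Differentiating each term of F:
  d/dx[x^2/36] = x/18
  d/dx[y^2/64] = y·y'/32
  d/dx[-1] = 0

Collecting, the y'-free part is the partial derivative in x and the y' coefficient is the partial derivative in y:
  ∂F/∂x = x/18
  ∂F/∂y = y/32

so d/dx[F(x, y(x))] = ∂F/∂x + (∂F/∂y)·y' = 0. Rearranging,
  dy/dx = -(∂F/∂x)/(∂F/∂y) = -(x/18)/(y/32) = -16x/(9y)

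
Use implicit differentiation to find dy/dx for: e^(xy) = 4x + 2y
Differentiate the relation implicitly: treat y = y(x) and apply the chain rule, so every y-derivative picks up a y' = dy/dx factor.

With everything moved to the left-hand side, differentiate term by term:
  d/dx[-4x] = -4
  d/dx[-2y] = -2·y'
  d/dx[e^(xy)] = (x·y' + y)·e^(xy)

Separating the contributions that come from x directly and those that come through y:
  without y':      y·e^(xy) - 4
  multiplying y':  x·e^(xy) - 2

so (y·e^(xy) - 4) + (x·e^(xy) - 2)·y' = 0, and therefore
  dy/dx = -(y·e^(xy) - 4)/(x·e^(xy) - 2) = (-y·e^(xy) + 4)/(x·e^(xy) - 2)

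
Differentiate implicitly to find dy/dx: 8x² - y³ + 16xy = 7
Differentiate the relation implicitly: treat y = y(x) and apply the chain rule, so every y-derivative picks up a y' = dy/dx factor.

With everything moved to the left-hand side, differentiate term by term:
  d/dx[8x^2] = 16x
  d/dx[16xy] = 16x·y' + 16y
  d/dx[-y^3] = -3y^2·y'
  d/dx[-7] = 0

Separating the contributions that come from x directly and those that come through y:
  without y':      16x + 16y
  multiplying y':  16x - 3y^2

so (16x + 16y) + (16x - 3y^2)·y' = 0, and therefore
  dy/dx = -(16x + 16y)/(16x - 3y^2) = 16(-x - y)/(16x - 3y^2)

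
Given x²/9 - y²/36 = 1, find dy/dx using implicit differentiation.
Differentiate the relation implicitly: treat y = y(x) and apply the chain rule, so every y-derivative picks up a y' = dy/dx factor.

With everything moved to the left-hand side, differentiate term by term:
  d/dx[x^2/9] = 2x/9
  d/dx[-y^2/36] = -y·y'/18
  d/dx[-1] = 0

Separating the contributions that come from x directly and those that come through y:
  without y':      2x/9
  multiplying y':  -y/18

so (2x/9) + (-y/18)·y' = 0, and therefore
  dy/dx = -(2x/9)/(-y/18) = 4x/y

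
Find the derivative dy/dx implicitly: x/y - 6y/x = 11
Apply d/dx to both sides, remembering that y depends on x. Each occurrence of y therefore brings in a y' = dy/dx via the chain rule.

With F(x, y) equal to the left-hand side minus the right, differentiate F term by term:
  d/dx[x/y] = -x·y'/y^2 + 1/y
  d/dx[-6y/x] = -6·y'/x + 6y/x^2
  d/dx[-11] = 0
Adding these up, d/dx[F] = 0 becomes
  (1/y + 6y/x^2) + (-x/y^2 - 6/x)·y' = 0,
so isolating y',
  dy/dx = -(1/y + 6y/x^2)/(-x/y^2 - 6/x)
        = -((x^2 + 6y^2)/(x^2y))/(-(x^2 + 6y^2)/(xy^2)) = y/x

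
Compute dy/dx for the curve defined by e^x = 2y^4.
Differentiate both sides with respect to x, treating y as y(x). By the chain rule, any term containing y contributes a factor of y' = dy/dx when we differentiate it.

Move every term to one side and write the relation as F(x, y) = 0. Term by term,
  d/dx[-2y^4] = -8y^3·y'
  d/dx[e^(x)] = e^(x)

The pieces without y' make up ∂F/∂x and the coefficient of y' is ∂F/∂y:
  ∂F/∂x = e^(x),
  ∂F/∂y = -8y^3.

Since d/dx[F] = ∂F/∂x + (∂F/∂y)·y' = 0, solve for y':
  (∂F/∂y)·y' = -∂F/∂x
  dy/dx = -(∂F/∂x)/(∂F/∂y) = -(e^(x))/(-8y^3) = e^(x)/(8y^3)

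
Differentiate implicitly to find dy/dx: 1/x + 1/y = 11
Differentiate both sides with respect to x, treating y as y(x). By the chain rule, any term containing y contributes a factor of y' = dy/dx when we differentiate it.

Move every term to one side and write the relation as F(x, y) = 0. Term by term,
  d/dx[1/y] = -y'/y^2
  d/dx[1/x] = -1/x^2
  d/dx[-11] = 0

The pieces without y' make up ∂F/∂x and the coefficient of y' is ∂F/∂y:
  ∂F/∂x = -1/x^2,
  ∂F/∂y = -1/y^2.

Since d/dx[F] = ∂F/∂x + (∂F/∂y)·y' = 0, solve for y':
  (∂F/∂y)·y' = -∂F/∂x
  dy/dx = -(∂F/∂x)/(∂F/∂y) = -(-1/x^2)/(-1/y^2) = -y^2/x^2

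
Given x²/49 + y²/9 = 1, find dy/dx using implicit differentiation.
Differentiate the relation implicitly: treat y = y(x) and apply the chain rule, so every y-derivative picks up a y' = dy/dx factor.

With everything moved to the left-hand side, differentiate term by term:
  d/dx[x^2/49] = 2x/49
  d/dx[y^2/9] = 2y·y'/9
  d/dx[-1] = 0

Separating the contributions that come from x directly and those that come through y:
  without y':      2x/49
  multiplying y':  2y/9

so (2x/49) + (2y/9)·y' = 0, and therefore
  dy/dx = -(2x/49)/(2y/9) = -9x/(49y)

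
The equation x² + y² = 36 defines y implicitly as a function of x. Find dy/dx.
Differentiate both sides with respect to x, treating y as y(x). By the chain rule, any term containing y contributes a factor of y' = dy/dx when we differentiate it.

Move every term to one side and write the relation as F(x, y) = 0. Term by term,
  d/dx[x^2] = 2x
  d/dx[y^2] = 2y·y'
  d/dx[-36] = 0

The pieces without y' make up ∂F/∂x and the coefficient of y' is ∂F/∂y:
  ∂F/∂x = 2x,
  ∂F/∂y = 2y.

Since d/dx[F] = ∂F/∂x + (∂F/∂y)·y' = 0, solve for y':
  (∂F/∂y)·y' = -∂F/∂x
  dy/dx = -(∂F/∂x)/(∂F/∂y) = -(2x)/(2y) = -x/y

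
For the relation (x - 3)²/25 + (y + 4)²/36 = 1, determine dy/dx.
Apply d/dx to both sides, remembering that y depends on x. Each occurrence of y therefore brings in a y' = dy/dx via the chain rule.

With F(x, y) equal to the left-hand side minus the right, differentiate F term by term:
  d/dx[(x - 3)^2/25] = 2x/25 - 6/25
  d/dx[(y + 4)^2/36] = y'(y + 4)/18
  d/dx[-1] = 0
Adding these up, d/dx[F] = 0 becomes
  (2x/25 - 6/25) + (y/18 + 2/9)·y' = 0,
so isolating y',
  dy/dx = -(2x/25 - 6/25)/(y/18 + 2/9)
        = -(2(x - 3)/25)/((y + 4)/18) = 36(3 - x)/(25(y + 4))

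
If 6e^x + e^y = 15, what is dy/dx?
Take d/dx of both sides. Since y is implicitly a function of x, the chain rule attaches a y' = dy/dx factor whenever we differentiate through y.

Set F(x, y) = (left side) − (right side), so the curve is F = 0. Differentiating each term of F:
  d/dx[6e^(x)] = 6e^(x)
  d/dx[e^(y)] = y'·e^(y)
  d/dx[-15] = 0

Collecting, the y'-free part is the partial derivative in x and the y' coefficient is the partial derivative in y:
  ∂F/∂x = 6e^(x)
  ∂F/∂y = e^(y)

so d/dx[F(x, y(x))] = ∂F/∂x + (∂F/∂y)·y' = 0. Rearranging,
  dy/dx = -(∂F/∂x)/(∂F/∂y) = -(6e^(x))/(e^(y)) = -6e^(x - y)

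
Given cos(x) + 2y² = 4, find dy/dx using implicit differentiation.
Take d/dx of both sides. Since y is implicitly a function of x, the chain rule attaches a y' = dy/dx factor whenever we differentiate through y.

Set F(x, y) = (left side) − (right side), so the curve is F = 0. Differentiating each term of F:
  d/dx[2y^2] = 4y·y'
  d/dx[cos(x)] = -sin(x)
  d/dx[-4] = 0

Collecting, the y'-free part is the partial derivative in x and the y' coefficient is the partial derivative in y:
  ∂F/∂x = -sin(x)
  ∂F/∂y = 4y

so d/dx[F(x, y(x))] = ∂F/∂x + (∂F/∂y)·y' = 0. Rearranging,
  dy/dx = -(∂F/∂x)/(∂F/∂y) = -(-sin(x))/(4y) = sin(x)/(4y)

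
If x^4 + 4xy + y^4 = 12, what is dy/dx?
Take d/dx of both sides. Since y is implicitly a function of x, the chain rule attaches a y' = dy/dx factor whenever we differentiate through y.

Set F(x, y) = (left side) − (right side), so the curve is F = 0. Differentiating each term of F:
  d/dx[x^4] = 4x^3
  d/dx[4xy] = 4x·y' + 4y
  d/dx[y^4] = 4y^3·y'
  d/dx[-12] = 0

Collecting, the y'-free part is the partial derivative in x and the y' coefficient is the partial derivative in y:
  ∂F/∂x = 4x^3 + 4y
  ∂F/∂y = 4x + 4y^3

so d/dx[F(x, y(x))] = ∂F/∂x + (∂F/∂y)·y' = 0. Rearranging,
  dy/dx = -(∂F/∂x)/(∂F/∂y) = -(4x^3 + 4y)/(4x + 4y^3) = (-x^3 - y)/(x + y^3)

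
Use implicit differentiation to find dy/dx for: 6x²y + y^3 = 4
Differentiate both sides with respect to x, treating y as y(x). By the chain rule, any term containing y contributes a factor of y' = dy/dx when we differentiate it.

Move every term to one side and write the relation as F(x, y) = 0. Term by term,
  d/dx[6x^2y] = 6x^2·y' + 12xy
  d/dx[y^3] = 3y^2·y'
  d/dx[-4] = 0

The pieces without y' make up ∂F/∂x and the coefficient of y' is ∂F/∂y:
  ∂F/∂x = 12xy,
  ∂F/∂y = 6x^2 + 3y^2.

Since d/dx[F] = ∂F/∂x + (∂F/∂y)·y' = 0, solve for y':
  (∂F/∂y)·y' = -∂F/∂x
  dy/dx = -(∂F/∂x)/(∂F/∂y) = -(12xy)/(6x^2 + 3y^2) = -4xy/(2x^2 + y^2)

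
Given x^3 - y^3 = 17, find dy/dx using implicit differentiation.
Take d/dx of both sides. Since y is implicitly a function of x, the chain rule attaches a y' = dy/dx factor whenever we differentiate through y.

Set F(x, y) = (left side) − (right side), so the curve is F = 0. Differentiating each term of F:
  d/dx[x^3] = 3x^2
  d/dx[-y^3] = -3y^2·y'
  d/dx[-17] = 0

Collecting, the y'-free part is the partial derivative in x and the y' coefficient is the partial derivative in y:
  ∂F/∂x = 3x^2
  ∂F/∂y = -3y^2

so d/dx[F(x, y(x))] = ∂F/∂x + (∂F/∂y)·y' = 0. Rearranging,
  dy/dx = -(∂F/∂x)/(∂F/∂y) = -(3x^2)/(-3y^2) = x^2/y^2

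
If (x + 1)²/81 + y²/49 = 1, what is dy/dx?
Differentiate both sides with respect to x, treating y as y(x). By the chain rule, any term containing y contributes a factor of y' = dy/dx when we differentiate it.

Move every term to one side and write the relation as F(x, y) = 0. Term by term,
  d/dx[y^2/49] = 2y·y'/49
  d/dx[(x + 1)^2/81] = 2x/81 + 2/81
  d/dx[-1] = 0

The pieces without y' make up ∂F/∂x and the coefficient of y' is ∂F/∂y:
  ∂F/∂x = 2x/81 + 2/81,
  ∂F/∂y = 2y/49.

Since d/dx[F] = ∂F/∂x + (∂F/∂y)·y' = 0, solve for y':
  (∂F/∂y)·y' = -∂F/∂x
  dy/dx = -(∂F/∂x)/(∂F/∂y) = -(2x/81 + 2/81)/(2y/49)
        = -(2(x + 1)/81)/(2y/49) = 49(-x - 1)/(81y)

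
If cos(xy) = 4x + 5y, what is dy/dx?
Differentiate both sides with respect to x, treating y as y(x). By the chain rule, any term containing y contributes a factor of y' = dy/dx when we differentiate it.

Move every term to one side and write the relation as F(x, y) = 0. Term by term,
  d/dx[-4x] = -4
  d/dx[-5y] = -5·y'
  d/dx[cos(xy)] = -(x·y' + y)·sin(xy)

The pieces without y' make up ∂F/∂x and the coefficient of y' is ∂F/∂y:
  ∂F/∂x = -y·sin(xy) - 4,
  ∂F/∂y = -x·sin(xy) - 5.

Since d/dx[F] = ∂F/∂x + (∂F/∂y)·y' = 0, solve for y':
  (∂F/∂y)·y' = -∂F/∂x
  dy/dx = -(∂F/∂x)/(∂F/∂y) = -(-y·sin(xy) - 4)/(-x·sin(xy) - 5) = -(y·sin(xy) + 4)/(x·sin(xy) + 5)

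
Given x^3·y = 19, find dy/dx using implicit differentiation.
Take d/dx of both sides. Since y is implicitly a function of x, the chain rule attaches a y' = dy/dx factor whenever we differentiate through y.

Set F(x, y) = (left side) − (right side), so the curve is F = 0. Differentiating each term of F:
  d/dx[x^3y] = x^3·y' + 3x^2y
  d/dx[-19] = 0

Collecting, the y'-free part is the partial derivative in x and the y' coefficient is the partial derivative in y:
  ∂F/∂x = 3x^2y
  ∂F/∂y = x^3

so d/dx[F(x, y(x))] = ∂F/∂x + (∂F/∂y)·y' = 0. Rearranging,
  dy/dx = -(∂F/∂x)/(∂F/∂y) = -(3x^2y)/(x^3) = -3y/x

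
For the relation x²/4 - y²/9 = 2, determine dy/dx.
Differentiate the relation implicitly: treat y = y(x) and apply the chain rule, so every y-derivative picks up a y' = dy/dx factor.

With everything moved to the left-hand side, differentiate term by term:
  d/dx[x^2/4] = x/2
  d/dx[-y^2/9] = -2y·y'/9
  d/dx[-2] = 0

Separating the contributions that come from x directly and those that come through y:
  without y':      x/2
  multiplying y':  -2y/9

so (x/2) + (-2y/9)·y' = 0, and therefore
  dy/dx = -(x/2)/(-2y/9) = 9x/(4y)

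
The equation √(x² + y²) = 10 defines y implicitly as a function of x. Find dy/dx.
Take d/dx of both sides. Since y is implicitly a function of x, the chain rule attaches a y' = dy/dx factor whenever we differentiate through y.

Set F(x, y) = (left side) − (right side), so the curve is F = 0. Differentiating each term of F:
  d/dx[√(x^2 + y^2)] = (x + y·y')/√(x^2 + y^2)
  d/dx[-10] = 0

Collecting, the y'-free part is the partial derivative in x and the y' coefficient is the partial derivative in y:
  ∂F/∂x = x/√(x^2 + y^2)
  ∂F/∂y = y/√(x^2 + y^2)

so d/dx[F(x, y(x))] = ∂F/∂x + (∂F/∂y)·y' = 0. Rearranging,
  dy/dx = -(∂F/∂x)/(∂F/∂y) = -(x/√(x^2 + y^2))/(y/√(x^2 + y^2)) = -x/y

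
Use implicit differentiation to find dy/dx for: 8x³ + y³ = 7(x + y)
Differentiate the relation implicitly: treat y = y(x) and apply the chain rule, so every y-derivative picks up a y' = dy/dx factor.

With everything moved to the left-hand side, differentiate term by term:
  d/dx[8x^3] = 24x^2
  d/dx[-7x] = -7
  d/dx[y^3] = 3y^2·y'
  d/dx[-7y] = -7·y'

Separating the contributions that come from x directly and those that come through y:
  without y':      24x^2 - 7
  multiplying y':  3y^2 - 7

so (24x^2 - 7) + (3y^2 - 7)·y' = 0, and therefore
  dy/dx = -(24x^2 - 7)/(3y^2 - 7) = (7 - 24x^2)/(3y^2 - 7)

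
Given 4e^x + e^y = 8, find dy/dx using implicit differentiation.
Differentiate both sides with respect to x, treating y as y(x). By the chain rule, any term containing y contributes a factor of y' = dy/dx when we differentiate it.

Move every term to one side and write the relation as F(x, y) = 0. Term by term,
  d/dx[4e^(x)] = 4e^(x)
  d/dx[e^(y)] = y'·e^(y)
  d/dx[-8] = 0

The pieces without y' make up ∂F/∂x and the coefficient of y' is ∂F/∂y:
  ∂F/∂x = 4e^(x),
  ∂F/∂y = e^(y).

Since d/dx[F] = ∂F/∂x + (∂F/∂y)·y' = 0, solve for y':
  (∂F/∂y)·y' = -∂F/∂x
  dy/dx = -(∂F/∂x)/(∂F/∂y) = -(4e^(x))/(e^(y)) = -4e^(x - y)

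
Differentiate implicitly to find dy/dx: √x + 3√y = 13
Differentiate both sides with respect to x, treating y as y(x). By the chain rule, any term containing y contributes a factor of y' = dy/dx when we differentiate it.

Move every term to one side and write the relation as F(x, y) = 0. Term by term,
  d/dx[√(x)] = 1/(2√(x))
  d/dx[3√(y)] = 3·y'/(2√(y))
  d/dx[-13] = 0

The pieces without y' make up ∂F/∂x and the coefficient of y' is ∂F/∂y:
  ∂F/∂x = 1/(2√(x)),
  ∂F/∂y = 3/(2√(y)).

Since d/dx[F] = ∂F/∂x + (∂F/∂y)·y' = 0, solve for y':
  (∂F/∂y)·y' = -∂F/∂x
  dy/dx = -(∂F/∂x)/(∂F/∂y) = -(1/(2√(x)))/(3/(2√(y))) = -√(y)/(3√(x))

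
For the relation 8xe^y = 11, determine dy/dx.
Apply d/dx to both sides, remembering that y depends on x. Each occurrence of y therefore brings in a y' = dy/dx via the chain rule.

With F(x, y) equal to the left-hand side minus the right, differentiate F term by term:
  d/dx[8x·e^(y)] = 8x·y'·e^(y) + 8e^(y)
  d/dx[-11] = 0
Adding these up, d/dx[F] = 0 becomes
  (8e^(y)) + (8x·e^(y))·y' = 0,
so isolating y',
  dy/dx = -(8e^(y))/(8x·e^(y)) = -1/x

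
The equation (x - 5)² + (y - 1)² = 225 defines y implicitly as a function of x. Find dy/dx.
Differentiate both sides with respect to x, treating y as y(x). By the chain rule, any term containing y contributes a factor of y' = dy/dx when we differentiate it.

Move every term to one side and write the relation as F(x, y) = 0. Term by term,
  d/dx[(x - 5)^2] = 2x - 10
  d/dx[(y - 1)^2] = 2·y'(y - 1)
  d/dx[-225] = 0

The pieces without y' make up ∂F/∂x and the coefficient of y' is ∂F/∂y:
  ∂F/∂x = 2x - 10,
  ∂F/∂y = 2y - 2.

Since d/dx[F] = ∂F/∂x + (∂F/∂y)·y' = 0, solve for y':
  (∂F/∂y)·y' = -∂F/∂x
  dy/dx = -(∂F/∂x)/(∂F/∂y) = -(2x - 10)/(2y - 2) = (5 - x)/(y - 1)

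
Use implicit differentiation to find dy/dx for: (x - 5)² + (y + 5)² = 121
Differentiate the relation implicitly: treat y = y(x) and apply the chain rule, so every y-derivative picks up a y' = dy/dx factor.

With everything moved to the left-hand side, differentiate term by term:
  d/dx[(x - 5)^2] = 2x - 10
  d/dx[(y + 5)^2] = 2·y'(y + 5)
  d/dx[-121] = 0

Separating the contributions that come from x directly and those that come through y:
  without y':      2x - 10
  multiplying y':  2y + 10

so (2x - 10) + (2y + 10)·y' = 0, and therefore
  dy/dx = -(2x - 10)/(2y + 10) = (5 - x)/(y + 5)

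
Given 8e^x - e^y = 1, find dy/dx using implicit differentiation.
Differentiate both sides with respect to x, treating y as y(x). By the chain rule, any term containing y contributes a factor of y' = dy/dx when we differentiate it.

Move every term to one side and write the relation as F(x, y) = 0. Term by term,
  d/dx[8e^(x)] = 8e^(x)
  d/dx[-e^(y)] = -y'·e^(y)
  d/dx[-1] = 0

The pieces without y' make up ∂F/∂x and the coefficient of y' is ∂F/∂y:
  ∂F/∂x = 8e^(x),
  ∂F/∂y = -e^(y).

Since d/dx[F] = ∂F/∂x + (∂F/∂y)·y' = 0, solve for y':
  (∂F/∂y)·y' = -∂F/∂x
  dy/dx = -(∂F/∂x)/(∂F/∂y) = -(8e^(x))/(-e^(y)) = 8e^(x - y)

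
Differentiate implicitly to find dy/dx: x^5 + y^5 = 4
Differentiate the relation implicitly: treat y = y(x) and apply the chain rule, so every y-derivative picks up a y' = dy/dx factor.

With everything moved to the left-hand side, differentiate term by term:
  d/dx[x^5] = 5x^4
  d/dx[y^5] = 5y^4·y'
  d/dx[-4] = 0

Separating the contributions that come from x directly and those that come through y:
  without y':      5x^4
  multiplying y':  5y^4

so (5x^4) + (5y^4)·y' = 0, and therefore
  dy/dx = -(5x^4)/(5y^4) = -x^4/y^4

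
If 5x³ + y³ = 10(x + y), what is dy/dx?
Differentiate both sides with respect to x, treating y as y(x). By the chain rule, any term containing y contributes a factor of y' = dy/dx when we differentiate it.

Move every term to one side and write the relation as F(x, y) = 0. Term by term,
  d/dx[5x^3] = 15x^2
  d/dx[-10x] = -10
  d/dx[y^3] = 3y^2·y'
  d/dx[-10y] = -10·y'

The pieces without y' make up ∂F/∂x and the coefficient of y' is ∂F/∂y:
  ∂F/∂x = 15x^2 - 10,
  ∂F/∂y = 3y^2 - 10.

Since d/dx[F] = ∂F/∂x + (∂F/∂y)·y' = 0, solve for y':
  (∂F/∂y)·y' = -∂F/∂x
  dy/dx = -(∂F/∂x)/(∂F/∂y) = -(15x^2 - 10)/(3y^2 - 10) = 5(2 - 3x^2)/(3y^2 - 10)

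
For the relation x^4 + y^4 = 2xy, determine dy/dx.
Take d/dx of both sides. Since y is implicitly a function of x, the chain rule attaches a y' = dy/dx factor whenever we differentiate through y.

Set F(x, y) = (left side) − (right side), so the curve is F = 0. Differentiating each term of F:
  d/dx[x^4] = 4x^3
  d/dx[-2xy] = -2x·y' - 2y
  d/dx[y^4] = 4y^3·y'

Collecting, the y'-free part is the partial derivative in x and the y' coefficient is the partial derivative in y:
  ∂F/∂x = 4x^3 - 2y
  ∂F/∂y = -2x + 4y^3

so d/dx[F(x, y(x))] = ∂F/∂x + (∂F/∂y)·y' = 0. Rearranging,
  dy/dx = -(∂F/∂x)/(∂F/∂y) = -(4x^3 - 2y)/(-2x + 4y^3) = (2x^3 - y)/(x - 2y^3)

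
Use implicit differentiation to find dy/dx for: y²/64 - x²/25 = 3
Apply d/dx to both sides, remembering that y depends on x. Each occurrence of y therefore brings in a y' = dy/dx via the chain rule.

With F(x, y) equal to the left-hand side minus the right, differentiate F term by term:
  d/dx[-x^2/25] = -2x/25
  d/dx[y^2/64] = y·y'/32
  d/dx[-3] = 0
Adding these up, d/dx[F] = 0 becomes
  (-2x/25) + (y/32)·y' = 0,
so isolating y',
  dy/dx = -(-2x/25)/(y/32) = 64x/(25y)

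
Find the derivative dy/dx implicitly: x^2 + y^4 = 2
Take d/dx of both sides. Since y is implicitly a function of x, the chain rule attaches a y' = dy/dx factor whenever we differentiate through y.

Set F(x, y) = (left side) − (right side), so the curve is F = 0. Differentiating each term of F:
  d/dx[x^2] = 2x
  d/dx[y^4] = 4y^3·y'
  d/dx[-2] = 0

Collecting, the y'-free part is the partial derivative in x and the y' coefficient is the partial derivative in y:
  ∂F/∂x = 2x
  ∂F/∂y = 4y^3

so d/dx[F(x, y(x))] = ∂F/∂x + (∂F/∂y)·y' = 0. Rearranging,
  dy/dx = -(∂F/∂x)/(∂F/∂y) = -(2x)/(4y^3) = -x/(2y^3)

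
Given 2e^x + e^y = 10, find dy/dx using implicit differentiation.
Differentiate both sides with respect to x, treating y as y(x). By the chain rule, any term containing y contributes a factor of y' = dy/dx when we differentiate it.

Move every term to one side and write the relation as F(x, y) = 0. Term by term,
  d/dx[2e^(x)] = 2e^(x)
  d/dx[e^(y)] = y'·e^(y)
  d/dx[-10] = 0

The pieces without y' make up ∂F/∂x and the coefficient of y' is ∂F/∂y:
  ∂F/∂x = 2e^(x),
  ∂F/∂y = e^(y).

Since d/dx[F] = ∂F/∂x + (∂F/∂y)·y' = 0, solve for y':
  (∂F/∂y)·y' = -∂F/∂x
  dy/dx = -(∂F/∂x)/(∂F/∂y) = -(2e^(x))/(e^(y)) = -2e^(x - y)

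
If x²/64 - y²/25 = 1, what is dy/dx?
Take d/dx of both sides. Since y is implicitly a function of x, the chain rule attaches a y' = dy/dx factor whenever we differentiate through y.

Set F(x, y) = (left side) − (right side), so the curve is F = 0. Differentiating each term of F:
  d/dx[x^2/64] = x/32
  d/dx[-y^2/25] = -2y·y'/25
  d/dx[-1] = 0

Collecting, the y'-free part is the partial derivative in x and the y' coefficient is the partial derivative in y:
  ∂F/∂x = x/32
  ∂F/∂y = -2y/25

so d/dx[F(x, y(x))] = ∂F/∂x + (∂F/∂y)·y' = 0. Rearranging,
  dy/dx = -(∂F/∂x)/(∂F/∂y) = -(x/32)/(-2y/25) = 25x/(64y)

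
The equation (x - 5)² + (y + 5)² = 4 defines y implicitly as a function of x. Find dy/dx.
Apply d/dx to both sides, remembering that y depends on x. Each occurrence of y therefore brings in a y' = dy/dx via the chain rule.

With F(x, y) equal to the left-hand side minus the right, differentiate F term by term:
  d/dx[(x - 5)^2] = 2x - 10
  d/dx[(y + 5)^2] = 2·y'(y + 5)
  d/dx[-4] = 0
Adding these up, d/dx[F] = 0 becomes
  (2x - 10) + (2y + 10)·y' = 0,
so isolating y',
  dy/dx = -(2x - 10)/(2y + 10) = (5 - x)/(y + 5)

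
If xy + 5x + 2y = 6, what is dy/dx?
Apply d/dx to both sides, remembering that y depends on x. Each occurrence of y therefore brings in a y' = dy/dx via the chain rule.

With F(x, y) equal to the left-hand side minus the right, differentiate F term by term:
  d/dx[xy] = x·y' + y
  d/dx[5x] = 5
  d/dx[2y] = 2·y'
  d/dx[-6] = 0
Adding these up, d/dx[F] = 0 becomes
  (y + 5) + (x + 2)·y' = 0,
so isolating y',
  dy/dx = -(y + 5)/(x + 2) = (-y - 5)/(x + 2)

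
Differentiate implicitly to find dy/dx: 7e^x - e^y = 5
Take d/dx of both sides. Since y is implicitly a function of x, the chain rule attaches a y' = dy/dx factor whenever we differentiate through y.

Set F(x, y) = (left side) − (right side), so the curve is F = 0. Differentiating each term of F:
  d/dx[7e^(x)] = 7e^(x)
  d/dx[-e^(y)] = -y'·e^(y)
  d/dx[-5] = 0

Collecting, the y'-free part is the partial derivative in x and the y' coefficient is the partial derivative in y:
  ∂F/∂x = 7e^(x)
  ∂F/∂y = -e^(y)

so d/dx[F(x, y(x))] = ∂F/∂x + (∂F/∂y)·y' = 0. Rearranging,
  dy/dx = -(∂F/∂x)/(∂F/∂y) = -(7e^(x))/(-e^(y)) = 7e^(x - y)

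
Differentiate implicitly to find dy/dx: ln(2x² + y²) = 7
Differentiate the relation implicitly: treat y = y(x) and apply the chain rule, so every y-derivative picks up a y' = dy/dx factor.

With everything moved to the left-hand side, differentiate term by term:
  d/dx[ln(2x^2 + y^2)] = (4x + 2y·y')/(2x^2 + y^2)
  d/dx[-7] = 0

Separating the contributions that come from x directly and those that come through y:
  without y':      4x/(2x^2 + y^2)
  multiplying y':  2y/(2x^2 + y^2)

so (4x/(2x^2 + y^2)) + (2y/(2x^2 + y^2))·y' = 0, and therefore
  dy/dx = -(4x/(2x^2 + y^2))/(2y/(2x^2 + y^2)) = -2x/y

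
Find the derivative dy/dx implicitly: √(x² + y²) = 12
Differentiate both sides with respect to x, treating y as y(x). By the chain rule, any term containing y contributes a factor of y' = dy/dx when we differentiate it.

Move every term to one side and write the relation as F(x, y) = 0. Term by term,
  d/dx[√(x^2 + y^2)] = (x + y·y')/√(x^2 + y^2)
  d/dx[-12] = 0

The pieces without y' make up ∂F/∂x and the coefficient of y' is ∂F/∂y:
  ∂F/∂x = x/√(x^2 + y^2),
  ∂F/∂y = y/√(x^2 + y^2).

Since d/dx[F] = ∂F/∂x + (∂F/∂y)·y' = 0, solve for y':
  (∂F/∂y)·y' = -∂F/∂x
  dy/dx = -(∂F/∂x)/(∂F/∂y) = -(x/√(x^2 + y^2))/(y/√(x^2 + y^2)) = -x/y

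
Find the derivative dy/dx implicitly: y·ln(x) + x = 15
Apply d/dx to both sides, remembering that y depends on x. Each occurrence of y therefore brings in a y' = dy/dx via the chain rule.

With F(x, y) equal to the left-hand side minus the right, differentiate F term by term:
  d/dx[x] = 1
  d/dx[y·ln(x)] = y'·ln(x) + y/x
  d/dx[-15] = 0
Adding these up, d/dx[F] = 0 becomes
  (1 + y/x) + (ln(x))·y' = 0,
so isolating y',
  dy/dx = -(1 + y/x)/(ln(x))
        = -((x + y)/x)/(ln(x)) = (-x - y)/(x·ln(x))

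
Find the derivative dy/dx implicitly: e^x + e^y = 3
Apply d/dx to both sides, remembering that y depends on x. Each occurrence of y therefore brings in a y' = dy/dx via the chain rule.

With F(x, y) equal to the left-hand side minus the right, differentiate F term by term:
  d/dx[e^(x)] = e^(x)
  d/dx[e^(y)] = y'·e^(y)
  d/dx[-3] = 0
Adding these up, d/dx[F] = 0 becomes
  (e^(x)) + (e^(y))·y' = 0,
so isolating y',
  dy/dx = -(e^(x))/(e^(y)) = -e^(x - y)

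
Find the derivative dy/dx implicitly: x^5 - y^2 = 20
Take d/dx of both sides. Since y is implicitly a function of x, the chain rule attaches a y' = dy/dx factor whenever we differentiate through y.

Set F(x, y) = (left side) − (right side), so the curve is F = 0. Differentiating each term of F:
  d/dx[x^5] = 5x^4
  d/dx[-y^2] = -2y·y'
  d/dx[-20] = 0

Collecting, the y'-free part is the partial derivative in x and the y' coefficient is the partial derivative in y:
  ∂F/∂x = 5x^4
  ∂F/∂y = -2y

so d/dx[F(x, y(x))] = ∂F/∂x + (∂F/∂y)·y' = 0. Rearranging,
  dy/dx = -(∂F/∂x)/(∂F/∂y) = -(5x^4)/(-2y) = 5x^4/(2y)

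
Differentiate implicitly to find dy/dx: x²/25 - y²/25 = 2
Apply d/dx to both sides, remembering that y depends on x. Each occurrence of y therefore brings in a y' = dy/dx via the chain rule.

With F(x, y) equal to the left-hand side minus the right, differentiate F term by term:
  d/dx[x^2/25] = 2x/25
  d/dx[-y^2/25] = -2y·y'/25
  d/dx[-2] = 0
Adding these up, d/dx[F] = 0 becomes
  (2x/25) + (-2y/25)·y' = 0,
so isolating y',
  dy/dx = -(2x/25)/(-2y/25) = x/y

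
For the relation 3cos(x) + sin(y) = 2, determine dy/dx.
Apply d/dx to both sides, remembering that y depends on x. Each occurrence of y therefore brings in a y' = dy/dx via the chain rule.

With F(x, y) equal to the left-hand side minus the right, differentiate F term by term:
  d/dx[sin(y)] = y'·cos(y)
  d/dx[3cos(x)] = -3sin(x)
  d/dx[-2] = 0
Adding these up, d/dx[F] = 0 becomes
  (-3sin(x)) + (cos(y))·y' = 0,
so isolating y',
  dy/dx = -(-3sin(x))/(cos(y)) = 3sin(x)/cos(y)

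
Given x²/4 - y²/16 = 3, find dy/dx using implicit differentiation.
Apply d/dx to both sides, remembering that y depends on x. Each occurrence of y therefore brings in a y' = dy/dx via the chain rule.

With F(x, y) equal to the left-hand side minus the right, differentiate F term by term:
  d/dx[x^2/4] = x/2
  d/dx[-y^2/16] = -y·y'/8
  d/dx[-3] = 0
Adding these up, d/dx[F] = 0 becomes
  (x/2) + (-y/8)·y' = 0,
so isolating y',
  dy/dx = -(x/2)/(-y/8) = 4x/y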